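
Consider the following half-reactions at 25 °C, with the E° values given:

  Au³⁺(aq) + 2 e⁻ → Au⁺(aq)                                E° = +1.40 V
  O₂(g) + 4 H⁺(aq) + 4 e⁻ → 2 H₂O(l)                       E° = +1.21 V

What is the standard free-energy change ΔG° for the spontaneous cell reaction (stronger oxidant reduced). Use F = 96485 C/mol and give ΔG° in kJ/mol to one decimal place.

Au³⁺/Au⁺ (E° = +1.40 V) is the cathode; O₂/H₂O (E° = +1.21 V) is the anode, so E°cell = +0.19 V.
Balancing electrons gives n = 4 (lcm of 2 and 4).
ΔG° = −nFE° = −(4)(96485)(+0.19) = -73,329 J = -73.3 kJ/mol.

-73.3 kJ/mol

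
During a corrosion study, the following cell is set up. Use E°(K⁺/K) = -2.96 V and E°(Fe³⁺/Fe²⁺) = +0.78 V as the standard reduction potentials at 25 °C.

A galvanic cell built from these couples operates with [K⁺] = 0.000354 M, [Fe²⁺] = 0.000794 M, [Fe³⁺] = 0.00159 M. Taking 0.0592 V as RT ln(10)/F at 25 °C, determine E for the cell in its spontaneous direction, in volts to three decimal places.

Fe³⁺/Fe²⁺ is the cathode (higher E°), K⁺/K the anode: E°cell = +0.78 − (-2.96) = +3.74 V, n = 1.
Overall: Fe³⁺(aq) + K(s) → Fe²⁺(aq) + K⁺(aq)
Q = [Fe²⁺]·[K⁺] / ([Fe³⁺]); log Q = -3.753.
E = E° − (0.0592/n) log Q = +3.74 − (0.0592/1)(-3.753) = +3.962 V.

+3.962 V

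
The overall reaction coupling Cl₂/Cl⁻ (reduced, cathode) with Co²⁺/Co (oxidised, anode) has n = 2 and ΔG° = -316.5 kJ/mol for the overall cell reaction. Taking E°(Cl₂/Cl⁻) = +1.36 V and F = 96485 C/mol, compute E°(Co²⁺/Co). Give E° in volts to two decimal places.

E°cell = −ΔG°/(nF) = −(-316.5×10³)/((2)(96485)) = +1.640 V.
Since Cl₂/Cl⁻ is the cathode and Co²⁺/Co the anode, E°cell = E°(Cl₂/Cl⁻) − E°(Co²⁺/Co).
So E°(Co²⁺/Co) = E°(Cl₂/Cl⁻) − E°cell = (+1.36) − (+1.640) = -0.28 V.

-0.28 V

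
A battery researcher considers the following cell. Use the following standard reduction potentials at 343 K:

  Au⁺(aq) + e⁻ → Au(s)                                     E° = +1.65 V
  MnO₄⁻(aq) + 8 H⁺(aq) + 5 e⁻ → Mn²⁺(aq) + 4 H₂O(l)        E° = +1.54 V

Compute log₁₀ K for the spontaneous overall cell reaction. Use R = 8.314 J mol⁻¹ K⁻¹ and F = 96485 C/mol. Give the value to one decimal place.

8.1

Cathode: Au⁺/Au; anode: MnO₄⁻/Mn²⁺. E°cell = (+1.65) − (+1.54) = +0.11 V, with n = 5.
ΔG° = −nFE° = −RT ln K, so ln K = nFE°/(RT) = (5)(96485)(+0.11) / ((8.314)(343)) = 18.609.
log₁₀ K = 18.609 / ln 10 = 8.1.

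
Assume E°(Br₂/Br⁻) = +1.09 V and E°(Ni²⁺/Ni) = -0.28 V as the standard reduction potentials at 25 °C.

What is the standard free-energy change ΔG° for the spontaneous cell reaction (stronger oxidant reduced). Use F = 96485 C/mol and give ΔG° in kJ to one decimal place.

-264.4 kJ

Br₂/Br⁻ (E° = +1.09 V) is the cathode; Ni²⁺/Ni (E° = -0.28 V) is the anode, so E°cell = +1.37 V.
Balancing electrons gives n = 2 (lcm of 2 and 2).
ΔG° = −nFE° = −(2)(96485)(+1.37) = -264,369 J = -264.4 kJ.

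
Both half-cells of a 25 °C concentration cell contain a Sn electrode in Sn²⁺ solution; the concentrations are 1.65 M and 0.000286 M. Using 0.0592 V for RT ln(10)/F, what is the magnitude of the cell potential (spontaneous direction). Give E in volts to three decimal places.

+0.111 V

For a concentration cell E°cell = 0. The 1.65 M side is the cathode (reduction is favoured where [Sn²⁺] is higher).
With n = 2, E = −(0.0592/2) log([Sn²⁺]ₐₙ/[Sn²⁺]꜀ₐₜ) = −(0.0592/2) log(0.000286/1.65) = −(0.0592/2)(-3.761) = +0.111 V.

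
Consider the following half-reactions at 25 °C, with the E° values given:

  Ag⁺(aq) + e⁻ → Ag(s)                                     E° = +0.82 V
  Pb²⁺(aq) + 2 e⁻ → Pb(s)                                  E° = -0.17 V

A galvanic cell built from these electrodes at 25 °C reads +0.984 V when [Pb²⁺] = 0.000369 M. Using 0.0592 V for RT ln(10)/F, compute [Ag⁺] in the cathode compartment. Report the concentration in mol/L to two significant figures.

Ag⁺/Ag is the cathode, Pb²⁺/Pb the anode: E°cell = +0.99 V, n = 2.
Overall reaction: 2 Ag⁺(aq) + Pb(s) → 2 Ag(s) + Pb²⁺(aq); Q = [Pb²⁺]^1/[Ag⁺]^2.
From E = E° − (0.0592/n) log Q: log Q = (E° − E)·n/0.0592 = (+0.99 − (+0.984))·2/0.0592 = 0.2027.
So 2·log[Ag⁺] = 1·log(0.000369) − log Q = -3.4330 − (0.2027) = -3.6357; log[Ag⁺] = -3.6357 / 2 = -1.8178; [Ag⁺] = 10^(-1.8178) ≈ 0.015 M.

0.015 M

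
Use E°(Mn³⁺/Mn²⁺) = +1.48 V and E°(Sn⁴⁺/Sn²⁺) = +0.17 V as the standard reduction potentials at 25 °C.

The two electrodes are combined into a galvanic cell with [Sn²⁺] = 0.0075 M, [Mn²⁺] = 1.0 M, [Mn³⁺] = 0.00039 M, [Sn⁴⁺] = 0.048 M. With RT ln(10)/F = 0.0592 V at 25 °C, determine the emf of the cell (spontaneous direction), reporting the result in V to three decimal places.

Mn³⁺/Mn²⁺ is the cathode (higher E°), Sn⁴⁺/Sn²⁺ the anode: E°cell = +1.48 − (+0.17) = +1.31 V, n = 2.
Overall: 2 Mn³⁺(aq) + Sn²⁺(aq) → 2 Mn²⁺(aq) + Sn⁴⁺(aq)
Q = [Mn²⁺]^2·[Sn⁴⁺] / ([Mn³⁺]^2·[Sn²⁺]); log Q = 7.624.
E = E° − (0.0592/n) log Q = +1.31 − (0.0592/2)(7.624) = +1.084 V.

+1.084 V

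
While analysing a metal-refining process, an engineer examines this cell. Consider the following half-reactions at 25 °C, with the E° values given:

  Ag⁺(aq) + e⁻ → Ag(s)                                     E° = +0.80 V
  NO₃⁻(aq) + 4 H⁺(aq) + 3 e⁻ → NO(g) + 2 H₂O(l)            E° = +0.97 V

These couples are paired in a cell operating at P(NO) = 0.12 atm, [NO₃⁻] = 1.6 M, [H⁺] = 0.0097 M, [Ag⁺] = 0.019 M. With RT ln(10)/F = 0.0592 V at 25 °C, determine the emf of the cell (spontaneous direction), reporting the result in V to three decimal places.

NO₃⁻/NO is the cathode (higher E°), Ag⁺/Ag the anode: E°cell = +0.97 − (+0.80) = +0.17 V, n = 3.
Overall: NO₃⁻(aq) + 4 H⁺(aq) + 3 Ag(s) → NO(g) + 2 H₂O(l) + 3 Ag⁺(aq)
Q = P(NO)·[Ag⁺]^3 / ([NO₃⁻]·[H⁺]^4); log Q = 1.764.
E = E° − (0.0592/n) log Q = +0.17 − (0.0592/3)(1.764) = +0.135 V.

+0.135 V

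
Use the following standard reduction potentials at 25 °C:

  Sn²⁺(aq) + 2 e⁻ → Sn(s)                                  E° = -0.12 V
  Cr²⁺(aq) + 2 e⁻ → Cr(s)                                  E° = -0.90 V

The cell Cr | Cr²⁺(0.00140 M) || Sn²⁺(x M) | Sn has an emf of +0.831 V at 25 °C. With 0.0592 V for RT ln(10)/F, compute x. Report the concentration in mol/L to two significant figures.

Sn²⁺/Sn is the cathode, Cr²⁺/Cr the anode: E°cell = +0.78 V, n = 2.
Overall reaction: Sn²⁺(aq) + Cr(s) → Sn(s) + Cr²⁺(aq); Q = [Cr²⁺]^1/[Sn²⁺]^1.
From E = E° − (0.0592/n) log Q: log Q = (E° − E)·n/0.0592 = (+0.78 − (+0.831))·2/0.0592 = -1.7230.
So 1·log[Sn²⁺] = 1·log(0.0014) − log Q = -2.8539 − (-1.7230) = -1.1309; [Sn²⁺] = 10^(-1.1309) ≈ 0.074 M.

0.074 M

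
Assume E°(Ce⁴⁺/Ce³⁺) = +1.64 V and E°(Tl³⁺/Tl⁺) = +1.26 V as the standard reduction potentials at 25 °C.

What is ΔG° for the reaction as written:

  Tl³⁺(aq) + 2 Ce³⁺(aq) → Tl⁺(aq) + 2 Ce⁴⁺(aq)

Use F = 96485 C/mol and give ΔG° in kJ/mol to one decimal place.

As written, Tl³⁺/Tl⁺ is reduced (cathode) and Ce⁴⁺/Ce³⁺ is oxidised (anode), so E°cell = (+1.26) − (+1.64) = -0.38 V.
Balancing electrons gives n = 2.
ΔG° = −nFE° = −(2)(96485)(-0.38) = 73,329 J = +73.3 kJ/mol.

+73.3 kJ/mol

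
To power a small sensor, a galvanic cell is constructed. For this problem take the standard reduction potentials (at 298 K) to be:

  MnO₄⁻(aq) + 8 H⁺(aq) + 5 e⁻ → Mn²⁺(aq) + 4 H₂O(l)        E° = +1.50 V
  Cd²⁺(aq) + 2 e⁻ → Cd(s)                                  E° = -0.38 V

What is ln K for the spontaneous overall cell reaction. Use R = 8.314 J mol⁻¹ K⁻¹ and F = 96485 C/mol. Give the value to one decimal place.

Cathode: MnO₄⁻/Mn²⁺; anode: Cd²⁺/Cd. E°cell = (+1.50) − (-0.38) = +1.88 V, with n = 10.
ΔG° = −nFE° = −RT ln K, so ln K = nFE°/(RT) = (10)(96485)(+1.88) / ((8.314)(298)) = 732.135.

732.1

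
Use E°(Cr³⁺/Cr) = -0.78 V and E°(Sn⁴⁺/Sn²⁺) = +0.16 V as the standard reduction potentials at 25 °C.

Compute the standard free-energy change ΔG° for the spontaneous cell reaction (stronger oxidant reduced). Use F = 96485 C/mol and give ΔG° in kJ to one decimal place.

-544.2 kJ

Sn⁴⁺/Sn²⁺ (E° = +0.16 V) is the cathode; Cr³⁺/Cr (E° = -0.78 V) is the anode, so E°cell = +0.94 V.
Balancing electrons gives n = 6 (lcm of 2 and 3).
ΔG° = −nFE° = −(6)(96485)(+0.94) = -544,175 J = -544.2 kJ.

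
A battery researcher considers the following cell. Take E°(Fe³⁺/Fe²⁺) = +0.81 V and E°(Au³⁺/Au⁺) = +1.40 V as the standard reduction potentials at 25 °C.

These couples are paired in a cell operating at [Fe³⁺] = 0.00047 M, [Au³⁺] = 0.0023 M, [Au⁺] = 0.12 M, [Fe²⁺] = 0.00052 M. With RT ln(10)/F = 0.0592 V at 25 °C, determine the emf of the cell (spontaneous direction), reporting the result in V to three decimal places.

Au³⁺/Au⁺ is the cathode (higher E°), Fe³⁺/Fe²⁺ the anode: E°cell = +1.40 − (+0.81) = +0.59 V, n = 2.
Overall: Au³⁺(aq) + 2 Fe²⁺(aq) → Au⁺(aq) + 2 Fe³⁺(aq)
Q = [Au⁺]·[Fe³⁺]^2 / ([Au³⁺]·[Fe²⁺]^2); log Q = 1.630.
E = E° − (0.0592/n) log Q = +0.59 − (0.0592/2)(1.630) = +0.542 V.

+0.542 V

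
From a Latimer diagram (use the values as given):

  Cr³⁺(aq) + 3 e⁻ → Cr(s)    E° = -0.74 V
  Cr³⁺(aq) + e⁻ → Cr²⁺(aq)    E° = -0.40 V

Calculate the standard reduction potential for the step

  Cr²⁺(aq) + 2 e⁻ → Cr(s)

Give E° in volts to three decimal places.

-0.910 V

Sequential free energies add, so n₃E°₃ = n₁E°₁ + n₂E°₂.
With n₃ = 3, and the known step contributing 1×(-0.40) V, the unknown satisfies 2·E° = 3×(-0.74) − 1×(-0.40) = -1.820.
E° = -1.820 / 2 = -0.910 V.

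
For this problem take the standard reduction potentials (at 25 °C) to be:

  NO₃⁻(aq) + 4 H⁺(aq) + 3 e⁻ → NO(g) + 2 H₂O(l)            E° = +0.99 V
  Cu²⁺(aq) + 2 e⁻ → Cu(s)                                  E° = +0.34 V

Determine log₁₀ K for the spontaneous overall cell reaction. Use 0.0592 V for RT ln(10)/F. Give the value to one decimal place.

65.9

Cathode: NO₃⁻/NO; anode: Cu²⁺/Cu. E°cell = +0.65 V, n = 6.
log K = nE°cell / 0.0592 = (6)(+0.65) / 0.0592 = 65.9.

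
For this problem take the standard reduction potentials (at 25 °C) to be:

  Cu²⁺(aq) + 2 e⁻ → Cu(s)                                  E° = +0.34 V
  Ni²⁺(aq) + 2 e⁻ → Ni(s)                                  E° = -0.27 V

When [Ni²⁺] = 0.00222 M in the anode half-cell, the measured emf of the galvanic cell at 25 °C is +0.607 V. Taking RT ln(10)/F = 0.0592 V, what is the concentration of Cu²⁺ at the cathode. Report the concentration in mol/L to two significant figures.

Cu²⁺/Cu is the cathode, Ni²⁺/Ni the anode: E°cell = +0.61 V, n = 2.
Overall reaction: Cu²⁺(aq) + Ni(s) → Cu(s) + Ni²⁺(aq); Q = [Ni²⁺]^1/[Cu²⁺]^1.
From E = E° − (0.0592/n) log Q: log Q = (E° − E)·n/0.0592 = (+0.61 − (+0.607))·2/0.0592 = 0.1014.
So 1·log[Cu²⁺] = 1·log(0.00222) − log Q = -2.6536 − (0.1014) = -2.7550; [Cu²⁺] = 10^(-2.7550) ≈ 0.0018 M.

0.0018 M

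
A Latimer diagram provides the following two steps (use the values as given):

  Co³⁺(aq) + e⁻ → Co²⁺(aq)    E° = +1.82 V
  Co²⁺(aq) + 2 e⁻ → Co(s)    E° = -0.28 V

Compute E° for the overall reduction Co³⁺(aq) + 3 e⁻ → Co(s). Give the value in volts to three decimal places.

+0.420 V

Standard free energies of sequential steps add: ΔG°₃ = ΔG°₁ + ΔG°₂, so n₃E°₃ = n₁E°₁ + n₂E°₂.
E°₃ = (1×+1.82 + 2×-0.28) / 3 = (+1.260) / 3 = +0.420 V.
Simply averaging or adding the two E° values would be wrong; the electron-weighted sum is required.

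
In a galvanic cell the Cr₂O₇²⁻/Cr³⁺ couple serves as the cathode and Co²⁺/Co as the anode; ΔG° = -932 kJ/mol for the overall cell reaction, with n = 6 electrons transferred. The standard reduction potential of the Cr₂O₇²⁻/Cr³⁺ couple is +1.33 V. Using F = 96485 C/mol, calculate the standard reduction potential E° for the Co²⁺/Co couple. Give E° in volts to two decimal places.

-0.28 V

E°cell = −ΔG°/(nF) = −(-932×10³)/((6)(96485)) = +1.610 V.
Since Cr₂O₇²⁻/Cr³⁺ is the cathode and Co²⁺/Co the anode, E°cell = E°(Cr₂O₇²⁻/Cr³⁺) − E°(Co²⁺/Co).
So E°(Co²⁺/Co) = E°(Cr₂O₇²⁻/Cr³⁺) − E°cell = (+1.33) − (+1.610) = -0.28 V.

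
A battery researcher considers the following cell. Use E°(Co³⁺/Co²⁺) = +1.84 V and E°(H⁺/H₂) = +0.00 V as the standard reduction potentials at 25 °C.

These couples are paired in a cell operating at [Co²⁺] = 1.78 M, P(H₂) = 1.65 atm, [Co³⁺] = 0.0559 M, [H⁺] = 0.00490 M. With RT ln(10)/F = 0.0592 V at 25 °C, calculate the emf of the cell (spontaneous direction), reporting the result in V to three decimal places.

Co³⁺/Co²⁺ is the cathode (higher E°), H⁺/H₂ the anode: E°cell = +1.84 − (+0.00) = +1.84 V, n = 2.
Overall: 2 Co³⁺(aq) + H₂(g) → 2 Co²⁺(aq) + 2 H⁺(aq)
Q = [Co²⁺]^2·[H⁺]^2 / ([Co³⁺]^2·P(H₂)); log Q = -1.831.
E = E° − (0.0592/n) log Q = +1.84 − (0.0592/2)(-1.831) = +1.894 V.

+1.894 V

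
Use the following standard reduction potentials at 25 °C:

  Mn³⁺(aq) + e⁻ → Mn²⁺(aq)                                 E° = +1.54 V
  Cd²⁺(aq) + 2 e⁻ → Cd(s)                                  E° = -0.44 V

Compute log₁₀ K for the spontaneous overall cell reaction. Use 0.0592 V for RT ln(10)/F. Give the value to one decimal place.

66.9

Cathode: Mn³⁺/Mn²⁺; anode: Cd²⁺/Cd. E°cell = +1.98 V, n = 2.
log K = nE°cell / 0.0592 = (2)(+1.98) / 0.0592 = 66.9.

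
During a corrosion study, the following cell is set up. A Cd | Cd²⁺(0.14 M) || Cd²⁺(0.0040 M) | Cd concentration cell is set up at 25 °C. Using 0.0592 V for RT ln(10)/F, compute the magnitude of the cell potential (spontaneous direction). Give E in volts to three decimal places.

+0.046 V

For a concentration cell E°cell = 0. The 0.14 M side is the cathode (reduction is favoured where [Cd²⁺] is higher).
With n = 2, E = −(0.0592/2) log([Cd²⁺]ₐₙ/[Cd²⁺]꜀ₐₜ) = −(0.0592/2) log(0.004/0.14) = −(0.0592/2)(-1.544) = +0.046 V.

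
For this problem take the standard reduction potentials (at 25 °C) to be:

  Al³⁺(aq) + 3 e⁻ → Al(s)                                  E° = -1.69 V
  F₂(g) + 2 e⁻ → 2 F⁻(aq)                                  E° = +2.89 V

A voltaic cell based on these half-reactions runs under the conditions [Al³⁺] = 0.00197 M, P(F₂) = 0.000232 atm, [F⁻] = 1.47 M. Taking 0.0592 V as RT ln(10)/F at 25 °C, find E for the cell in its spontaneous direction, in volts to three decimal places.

F₂/F⁻ is the cathode (higher E°), Al³⁺/Al the anode: E°cell = +2.89 − (-1.69) = +4.58 V, n = 6.
Overall: 3 F₂(g) + 2 Al(s) → 6 F⁻(aq) + 2 Al³⁺(aq)
Q = [F⁻]^6·[Al³⁺]^2 / (P(F₂)^3); log Q = 6.496.
E = E° − (0.0592/n) log Q = +4.58 − (0.0592/6)(6.496) = +4.516 V.

+4.516 V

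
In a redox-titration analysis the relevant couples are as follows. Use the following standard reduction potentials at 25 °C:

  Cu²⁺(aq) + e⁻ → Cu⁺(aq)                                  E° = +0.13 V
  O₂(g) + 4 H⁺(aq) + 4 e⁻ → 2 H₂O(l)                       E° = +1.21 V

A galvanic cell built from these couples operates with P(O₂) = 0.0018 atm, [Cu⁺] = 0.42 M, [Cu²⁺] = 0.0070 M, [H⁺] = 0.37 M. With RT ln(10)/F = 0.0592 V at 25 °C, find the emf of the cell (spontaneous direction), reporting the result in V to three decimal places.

+1.119 V

O₂/H₂O is the cathode (higher E°), Cu²⁺/Cu⁺ the anode: E°cell = +1.21 − (+0.13) = +1.08 V, n = 4.
Overall: O₂(g) + 4 H⁺(aq) + 4 Cu⁺(aq) → 2 H₂O(l) + 4 Cu²⁺(aq)
Q = [Cu²⁺]^4 / (P(O₂)·[H⁺]^4·[Cu⁺]^4); log Q = -2.641.
E = E° − (0.0592/n) log Q = +1.08 − (0.0592/4)(-2.641) = +1.119 V.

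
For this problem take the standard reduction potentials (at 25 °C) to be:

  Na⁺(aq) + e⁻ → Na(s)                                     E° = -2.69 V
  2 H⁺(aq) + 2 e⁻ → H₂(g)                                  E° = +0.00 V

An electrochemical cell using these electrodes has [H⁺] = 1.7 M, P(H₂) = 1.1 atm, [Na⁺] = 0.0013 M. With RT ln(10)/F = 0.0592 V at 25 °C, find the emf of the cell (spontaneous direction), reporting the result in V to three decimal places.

H⁺/H₂ is the cathode (higher E°), Na⁺/Na the anode: E°cell = +0.00 − (-2.69) = +2.69 V, n = 2.
Overall: 2 H⁺(aq) + 2 Na(s) → H₂(g) + 2 Na⁺(aq)
Q = P(H₂)·[Na⁺]^2 / ([H⁺]^2); log Q = -6.192.
E = E° − (0.0592/n) log Q = +2.69 − (0.0592/2)(-6.192) = +2.873 V.

+2.873 V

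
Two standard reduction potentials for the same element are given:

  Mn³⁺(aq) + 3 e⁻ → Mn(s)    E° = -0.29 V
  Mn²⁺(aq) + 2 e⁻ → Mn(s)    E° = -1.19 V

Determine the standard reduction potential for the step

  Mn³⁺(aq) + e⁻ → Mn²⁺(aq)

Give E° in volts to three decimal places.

Sequential free energies add, so n₃E°₃ = n₁E°₁ + n₂E°₂.
With n₃ = 3, and the known step contributing 2×(-1.19) V, the unknown satisfies 1·E° = 3×(-0.29) − 2×(-1.19) = +1.510.
E° = +1.510 / 1 = +1.510 V.

+1.510 V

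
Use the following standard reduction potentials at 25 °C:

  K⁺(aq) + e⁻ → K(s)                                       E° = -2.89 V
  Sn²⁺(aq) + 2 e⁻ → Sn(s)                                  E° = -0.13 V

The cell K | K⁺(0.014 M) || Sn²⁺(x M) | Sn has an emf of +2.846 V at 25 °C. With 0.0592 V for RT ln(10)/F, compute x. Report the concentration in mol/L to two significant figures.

Sn²⁺/Sn is the cathode, K⁺/K the anode: E°cell = +2.76 V, n = 2.
Overall reaction: Sn²⁺(aq) + 2 K(s) → Sn(s) + 2 K⁺(aq); Q = [K⁺]^2/[Sn²⁺]^1.
From E = E° − (0.0592/n) log Q: log Q = (E° − E)·n/0.0592 = (+2.76 − (+2.846))·2/0.0592 = -2.9054.
So 1·log[Sn²⁺] = 2·log(0.014) − log Q = -3.7077 − (-2.9054) = -0.8023; [Sn²⁺] = 10^(-0.8023) ≈ 0.16 M.

0.16 M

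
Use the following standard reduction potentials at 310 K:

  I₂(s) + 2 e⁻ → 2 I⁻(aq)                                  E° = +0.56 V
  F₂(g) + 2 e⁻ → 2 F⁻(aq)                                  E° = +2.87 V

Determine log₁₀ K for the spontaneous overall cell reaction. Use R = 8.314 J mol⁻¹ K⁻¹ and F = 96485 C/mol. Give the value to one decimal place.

Cathode: F₂/F⁻; anode: I₂/I⁻. E°cell = (+2.87) − (+0.56) = +2.31 V, with n = 2.
ΔG° = −nFE° = −RT ln K, so ln K = nFE°/(RT) = (2)(96485)(+2.31) / ((8.314)(310)) = 172.954.
log₁₀ K = 172.954 / ln 10 = 75.1.

75.1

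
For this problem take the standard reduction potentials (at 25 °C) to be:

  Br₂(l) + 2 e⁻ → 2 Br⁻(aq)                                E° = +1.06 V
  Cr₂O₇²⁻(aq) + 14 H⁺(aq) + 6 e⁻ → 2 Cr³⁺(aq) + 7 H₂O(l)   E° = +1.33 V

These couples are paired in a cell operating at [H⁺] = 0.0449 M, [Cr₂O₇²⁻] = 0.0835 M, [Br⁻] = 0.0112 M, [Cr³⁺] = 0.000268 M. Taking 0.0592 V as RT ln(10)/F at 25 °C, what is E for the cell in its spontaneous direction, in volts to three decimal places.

+0.028 V

Cr₂O₇²⁻/Cr³⁺ is the cathode (higher E°), Br₂/Br⁻ the anode: E°cell = +1.33 − (+1.06) = +0.27 V, n = 6.
Overall: Cr₂O₇²⁻(aq) + 14 H⁺(aq) + 6 Br⁻(aq) → 2 Cr³⁺(aq) + 7 H₂O(l) + 3 Br₂(l)
Q = [Cr³⁺]^2 / ([Cr₂O₇²⁻]·[H⁺]^14·[Br⁻]^6); log Q = 24.508.
E = E° − (0.0592/n) log Q = +0.27 − (0.0592/6)(24.508) = +0.028 V.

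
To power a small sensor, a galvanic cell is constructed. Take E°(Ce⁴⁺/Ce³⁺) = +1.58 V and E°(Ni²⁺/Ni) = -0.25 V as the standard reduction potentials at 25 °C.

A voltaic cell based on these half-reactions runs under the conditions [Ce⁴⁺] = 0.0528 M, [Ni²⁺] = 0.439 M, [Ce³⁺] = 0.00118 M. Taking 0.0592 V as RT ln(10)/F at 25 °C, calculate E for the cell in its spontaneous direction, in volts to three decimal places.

+1.938 V

Ce⁴⁺/Ce³⁺ is the cathode (higher E°), Ni²⁺/Ni the anode: E°cell = +1.58 − (-0.25) = +1.83 V, n = 2.
Overall: 2 Ce⁴⁺(aq) + Ni(s) → 2 Ce³⁺(aq) + Ni²⁺(aq)
Q = [Ce³⁺]^2·[Ni²⁺] / ([Ce⁴⁺]^2); log Q = -3.659.
E = E° − (0.0592/n) log Q = +1.83 − (0.0592/2)(-3.659) = +1.938 V.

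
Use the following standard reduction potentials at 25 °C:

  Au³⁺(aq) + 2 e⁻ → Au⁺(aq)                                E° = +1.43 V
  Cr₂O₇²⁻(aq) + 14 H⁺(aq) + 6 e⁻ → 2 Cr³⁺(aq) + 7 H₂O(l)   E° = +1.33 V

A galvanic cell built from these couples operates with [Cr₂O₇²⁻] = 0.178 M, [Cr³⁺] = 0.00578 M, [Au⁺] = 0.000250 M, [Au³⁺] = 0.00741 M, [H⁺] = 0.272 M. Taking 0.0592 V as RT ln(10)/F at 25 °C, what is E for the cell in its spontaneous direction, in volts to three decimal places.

Au³⁺/Au⁺ is the cathode (higher E°), Cr₂O₇²⁻/Cr³⁺ the anode: E°cell = +1.43 − (+1.33) = +0.10 V, n = 6.
Overall: 3 Au³⁺(aq) + 2 Cr³⁺(aq) + 7 H₂O(l) → 3 Au⁺(aq) + Cr₂O₇²⁻(aq) + 14 H⁺(aq)
Q = [Au⁺]^3·[Cr₂O₇²⁻]·[H⁺]^14 / ([Au³⁺]^3·[Cr³⁺]^2); log Q = -8.605.
E = E° − (0.0592/n) log Q = +0.10 − (0.0592/6)(-8.605) = +0.185 V.

+0.185 V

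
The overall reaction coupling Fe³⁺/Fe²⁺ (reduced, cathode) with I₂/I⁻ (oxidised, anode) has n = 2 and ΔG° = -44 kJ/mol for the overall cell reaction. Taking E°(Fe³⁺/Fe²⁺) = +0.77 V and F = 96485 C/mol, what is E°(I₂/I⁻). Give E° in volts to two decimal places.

E°cell = −ΔG°/(nF) = −(-44×10³)/((2)(96485)) = +0.228 V.
Since Fe³⁺/Fe²⁺ is the cathode and I₂/I⁻ the anode, E°cell = E°(Fe³⁺/Fe²⁺) − E°(I₂/I⁻).
So E°(I₂/I⁻) = E°(Fe³⁺/Fe²⁺) − E°cell = (+0.77) − (+0.228) = +0.54 V.

+0.54 V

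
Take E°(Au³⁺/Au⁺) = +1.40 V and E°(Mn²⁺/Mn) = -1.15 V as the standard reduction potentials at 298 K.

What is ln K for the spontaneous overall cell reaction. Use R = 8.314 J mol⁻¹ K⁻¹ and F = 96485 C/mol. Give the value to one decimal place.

198.6

Cathode: Au³⁺/Au⁺; anode: Mn²⁺/Mn. E°cell = (+1.40) − (-1.15) = +2.55 V, with n = 2.
ΔG° = −nFE° = −RT ln K, so ln K = nFE°/(RT) = (2)(96485)(+2.55) / ((8.314)(298)) = 198.611.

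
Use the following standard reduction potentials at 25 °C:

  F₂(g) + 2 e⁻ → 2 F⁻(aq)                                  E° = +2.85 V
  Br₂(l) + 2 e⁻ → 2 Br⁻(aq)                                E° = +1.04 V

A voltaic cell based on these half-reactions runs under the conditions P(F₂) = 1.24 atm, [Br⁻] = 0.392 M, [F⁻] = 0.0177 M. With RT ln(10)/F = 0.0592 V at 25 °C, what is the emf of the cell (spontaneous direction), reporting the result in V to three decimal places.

F₂/F⁻ is the cathode (higher E°), Br₂/Br⁻ the anode: E°cell = +2.85 − (+1.04) = +1.81 V, n = 2.
Overall: F₂(g) + 2 Br⁻(aq) → 2 F⁻(aq) + Br₂(l)
Q = [F⁻]^2 / (P(F₂)·[Br⁻]^2); log Q = -2.784.
E = E° − (0.0592/n) log Q = +1.81 − (0.0592/2)(-2.784) = +1.892 V.

+1.892 V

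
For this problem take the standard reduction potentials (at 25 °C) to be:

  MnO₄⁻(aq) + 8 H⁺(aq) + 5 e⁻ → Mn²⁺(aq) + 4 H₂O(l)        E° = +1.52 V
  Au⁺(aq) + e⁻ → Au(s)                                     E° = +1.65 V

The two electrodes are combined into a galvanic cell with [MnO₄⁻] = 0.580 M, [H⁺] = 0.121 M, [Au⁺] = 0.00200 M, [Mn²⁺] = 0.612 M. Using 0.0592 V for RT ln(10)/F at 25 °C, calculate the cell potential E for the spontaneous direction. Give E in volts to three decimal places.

+0.057 V

Au⁺/Au is the cathode (higher E°), MnO₄⁻/Mn²⁺ the anode: E°cell = +1.65 − (+1.52) = +0.13 V, n = 5.
Overall: 5 Au⁺(aq) + Mn²⁺(aq) + 4 H₂O(l) → 5 Au(s) + MnO₄⁻(aq) + 8 H⁺(aq)
Q = [MnO₄⁻]·[H⁺]^8 / ([Au⁺]^5·[Mn²⁺]); log Q = 6.134.
E = E° − (0.0592/n) log Q = +0.13 − (0.0592/5)(6.134) = +0.057 V.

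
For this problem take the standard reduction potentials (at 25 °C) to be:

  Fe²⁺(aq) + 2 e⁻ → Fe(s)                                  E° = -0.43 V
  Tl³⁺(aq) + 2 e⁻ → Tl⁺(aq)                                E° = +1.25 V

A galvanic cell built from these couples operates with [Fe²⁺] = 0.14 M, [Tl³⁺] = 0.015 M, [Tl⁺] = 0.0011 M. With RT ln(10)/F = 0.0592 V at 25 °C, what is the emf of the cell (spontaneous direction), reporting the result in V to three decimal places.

Tl³⁺/Tl⁺ is the cathode (higher E°), Fe²⁺/Fe the anode: E°cell = +1.25 − (-0.43) = +1.68 V, n = 2.
Overall: Tl³⁺(aq) + Fe(s) → Tl⁺(aq) + Fe²⁺(aq)
Q = [Tl⁺]·[Fe²⁺] / ([Tl³⁺]); log Q = -1.989.
E = E° − (0.0592/n) log Q = +1.68 − (0.0592/2)(-1.989) = +1.739 V.

+1.739 V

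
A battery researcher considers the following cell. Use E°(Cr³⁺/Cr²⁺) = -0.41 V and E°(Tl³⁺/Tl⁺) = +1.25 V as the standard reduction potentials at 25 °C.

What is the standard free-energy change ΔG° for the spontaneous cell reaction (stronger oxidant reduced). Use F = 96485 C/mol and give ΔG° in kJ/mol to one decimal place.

Tl³⁺/Tl⁺ (E° = +1.25 V) is the cathode; Cr³⁺/Cr²⁺ (E° = -0.41 V) is the anode, so E°cell = +1.66 V.
Balancing electrons gives n = 2 (lcm of 2 and 1).
ΔG° = −nFE° = −(2)(96485)(+1.66) = -320,330 J = -320.3 kJ/mol.

-320.3 kJ/mol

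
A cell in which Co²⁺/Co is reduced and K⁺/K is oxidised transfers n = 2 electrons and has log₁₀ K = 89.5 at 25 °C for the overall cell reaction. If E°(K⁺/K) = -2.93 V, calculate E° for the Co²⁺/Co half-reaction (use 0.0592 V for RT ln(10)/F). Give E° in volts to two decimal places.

-0.28 V

E°cell = (0.0592/n)·log K = (0.0592/2)(89.5) = +2.649 V.
Since Co²⁺/Co is the cathode and K⁺/K the anode, E°cell = E°(Co²⁺/Co) − E°(K⁺/K).
So E°(Co²⁺/Co) = E°cell + E°(K⁺/K) = +2.649 + (-2.93) = -0.28 V.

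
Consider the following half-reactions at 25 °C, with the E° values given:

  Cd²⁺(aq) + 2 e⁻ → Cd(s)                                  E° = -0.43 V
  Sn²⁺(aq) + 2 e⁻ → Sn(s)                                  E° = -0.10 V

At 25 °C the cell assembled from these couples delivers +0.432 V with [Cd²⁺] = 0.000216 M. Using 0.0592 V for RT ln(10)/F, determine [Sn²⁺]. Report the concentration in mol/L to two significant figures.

0.60 M

Sn²⁺/Sn is the cathode, Cd²⁺/Cd the anode: E°cell = +0.33 V, n = 2.
Overall reaction: Sn²⁺(aq) + Cd(s) → Sn(s) + Cd²⁺(aq); Q = [Cd²⁺]^1/[Sn²⁺]^1.
From E = E° − (0.0592/n) log Q: log Q = (E° − E)·n/0.0592 = (+0.33 − (+0.432))·2/0.0592 = -3.4459.
So 1·log[Sn²⁺] = 1·log(0.000216) − log Q = -3.6655 − (-3.4459) = -0.2196; [Sn²⁺] = 10^(-0.2196) ≈ 0.60 M.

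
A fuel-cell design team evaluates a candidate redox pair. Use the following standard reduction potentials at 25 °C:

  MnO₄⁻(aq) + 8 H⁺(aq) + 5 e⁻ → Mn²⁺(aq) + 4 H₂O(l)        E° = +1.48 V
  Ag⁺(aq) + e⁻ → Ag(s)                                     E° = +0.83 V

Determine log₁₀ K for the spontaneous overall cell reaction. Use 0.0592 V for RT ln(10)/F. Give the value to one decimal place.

54.9

Cathode: MnO₄⁻/Mn²⁺; anode: Ag⁺/Ag. E°cell = +0.65 V, n = 5.
log K = nE°cell / 0.0592 = (5)(+0.65) / 0.0592 = 54.9.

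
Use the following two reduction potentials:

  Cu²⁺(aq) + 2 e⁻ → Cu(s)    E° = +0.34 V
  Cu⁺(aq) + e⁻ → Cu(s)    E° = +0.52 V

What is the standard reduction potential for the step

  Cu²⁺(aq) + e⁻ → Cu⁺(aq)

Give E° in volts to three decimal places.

Sequential free energies add, so n₃E°₃ = n₁E°₁ + n₂E°₂.
With n₃ = 2, and the known step contributing 1×(+0.52) V, the unknown satisfies 1·E° = 2×(+0.34) − 1×(+0.52) = +0.160.
E° = +0.160 / 1 = +0.160 V.

+0.160 V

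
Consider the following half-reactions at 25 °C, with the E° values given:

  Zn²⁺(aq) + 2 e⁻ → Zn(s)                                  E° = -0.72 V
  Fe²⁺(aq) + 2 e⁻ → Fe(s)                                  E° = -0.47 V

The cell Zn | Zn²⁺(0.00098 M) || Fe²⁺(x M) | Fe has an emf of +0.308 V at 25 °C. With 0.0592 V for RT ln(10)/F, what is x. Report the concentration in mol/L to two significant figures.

0.089 M

Fe²⁺/Fe is the cathode, Zn²⁺/Zn the anode: E°cell = +0.25 V, n = 2.
Overall reaction: Fe²⁺(aq) + Zn(s) → Fe(s) + Zn²⁺(aq); Q = [Zn²⁺]^1/[Fe²⁺]^1.
From E = E° − (0.0592/n) log Q: log Q = (E° − E)·n/0.0592 = (+0.25 − (+0.308))·2/0.0592 = -1.9595.
So 1·log[Fe²⁺] = 1·log(0.00098) − log Q = -3.0088 − (-1.9595) = -1.0493; [Fe²⁺] = 10^(-1.0493) ≈ 0.089 M.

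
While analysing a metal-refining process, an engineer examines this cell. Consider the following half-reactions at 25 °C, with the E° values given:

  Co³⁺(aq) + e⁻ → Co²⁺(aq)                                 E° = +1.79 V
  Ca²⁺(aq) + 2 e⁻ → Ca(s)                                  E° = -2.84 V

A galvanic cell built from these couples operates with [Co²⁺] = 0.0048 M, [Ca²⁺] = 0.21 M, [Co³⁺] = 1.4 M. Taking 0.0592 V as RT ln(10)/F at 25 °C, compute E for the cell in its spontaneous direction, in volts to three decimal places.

Co³⁺/Co²⁺ is the cathode (higher E°), Ca²⁺/Ca the anode: E°cell = +1.79 − (-2.84) = +4.63 V, n = 2.
Overall: 2 Co³⁺(aq) + Ca(s) → 2 Co²⁺(aq) + Ca²⁺(aq)
Q = [Co²⁺]^2·[Ca²⁺] / ([Co³⁺]^2); log Q = -5.608.
E = E° − (0.0592/n) log Q = +4.63 − (0.0592/2)(-5.608) = +4.796 V.

+4.796 V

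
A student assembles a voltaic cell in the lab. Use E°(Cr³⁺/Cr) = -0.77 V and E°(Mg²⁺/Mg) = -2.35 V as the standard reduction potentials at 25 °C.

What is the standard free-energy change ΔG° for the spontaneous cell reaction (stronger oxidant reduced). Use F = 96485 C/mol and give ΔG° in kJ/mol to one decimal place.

Cr³⁺/Cr (E° = -0.77 V) is the cathode; Mg²⁺/Mg (E° = -2.35 V) is the anode, so E°cell = +1.58 V.
Balancing electrons gives n = 6 (lcm of 3 and 2).
ΔG° = −nFE° = −(6)(96485)(+1.58) = -914,678 J = -914.7 kJ/mol.

-914.7 kJ/mol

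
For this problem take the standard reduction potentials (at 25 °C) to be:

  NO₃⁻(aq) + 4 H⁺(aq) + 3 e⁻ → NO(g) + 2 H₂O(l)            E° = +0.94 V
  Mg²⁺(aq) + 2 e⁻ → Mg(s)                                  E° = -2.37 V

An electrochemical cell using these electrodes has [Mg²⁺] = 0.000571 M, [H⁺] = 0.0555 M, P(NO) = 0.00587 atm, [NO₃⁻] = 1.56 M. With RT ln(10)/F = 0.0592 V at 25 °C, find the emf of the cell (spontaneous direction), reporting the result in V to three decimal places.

+3.355 V

NO₃⁻/NO is the cathode (higher E°), Mg²⁺/Mg the anode: E°cell = +0.94 − (-2.37) = +3.31 V, n = 6.
Overall: 2 NO₃⁻(aq) + 8 H⁺(aq) + 3 Mg(s) → 2 NO(g) + 4 H₂O(l) + 3 Mg²⁺(aq)
Q = P(NO)^2·[Mg²⁺]^3 / ([NO₃⁻]^2·[H⁺]^8); log Q = -4.533.
E = E° − (0.0592/n) log Q = +3.31 − (0.0592/6)(-4.533) = +3.355 V.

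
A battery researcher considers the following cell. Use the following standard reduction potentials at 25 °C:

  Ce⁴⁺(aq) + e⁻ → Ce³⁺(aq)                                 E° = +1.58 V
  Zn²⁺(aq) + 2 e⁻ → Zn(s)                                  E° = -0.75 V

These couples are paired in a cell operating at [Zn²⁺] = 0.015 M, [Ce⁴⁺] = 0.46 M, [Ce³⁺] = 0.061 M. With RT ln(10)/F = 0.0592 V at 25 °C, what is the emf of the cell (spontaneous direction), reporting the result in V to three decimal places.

Ce⁴⁺/Ce³⁺ is the cathode (higher E°), Zn²⁺/Zn the anode: E°cell = +1.58 − (-0.75) = +2.33 V, n = 2.
Overall: 2 Ce⁴⁺(aq) + Zn(s) → 2 Ce³⁺(aq) + Zn²⁺(aq)
Q = [Ce³⁺]^2·[Zn²⁺] / ([Ce⁴⁺]^2); log Q = -3.579.
E = E° − (0.0592/n) log Q = +2.33 − (0.0592/2)(-3.579) = +2.436 V.

+2.436 V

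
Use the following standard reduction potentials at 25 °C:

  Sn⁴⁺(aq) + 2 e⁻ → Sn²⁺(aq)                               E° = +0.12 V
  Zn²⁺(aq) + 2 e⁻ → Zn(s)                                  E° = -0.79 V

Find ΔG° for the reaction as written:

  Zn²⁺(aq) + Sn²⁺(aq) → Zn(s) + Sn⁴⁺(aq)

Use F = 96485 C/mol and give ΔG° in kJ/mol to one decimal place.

+175.6 kJ/mol

As written, Zn²⁺/Zn is reduced (cathode) and Sn⁴⁺/Sn²⁺ is oxidised (anode), so E°cell = (-0.79) − (+0.12) = -0.91 V.
Balancing electrons gives n = 2.
ΔG° = −nFE° = −(2)(96485)(-0.91) = 175,603 J = +175.6 kJ/mol.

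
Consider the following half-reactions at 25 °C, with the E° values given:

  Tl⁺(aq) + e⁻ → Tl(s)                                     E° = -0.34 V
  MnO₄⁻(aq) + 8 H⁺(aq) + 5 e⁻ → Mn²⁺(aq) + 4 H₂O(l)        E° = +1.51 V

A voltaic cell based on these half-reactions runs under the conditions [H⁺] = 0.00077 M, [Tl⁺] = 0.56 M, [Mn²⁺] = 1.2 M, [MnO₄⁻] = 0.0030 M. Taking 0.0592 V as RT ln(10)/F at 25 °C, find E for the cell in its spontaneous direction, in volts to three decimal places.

+1.539 V

MnO₄⁻/Mn²⁺ is the cathode (higher E°), Tl⁺/Tl the anode: E°cell = +1.51 − (-0.34) = +1.85 V, n = 5.
Overall: MnO₄⁻(aq) + 8 H⁺(aq) + 5 Tl(s) → Mn²⁺(aq) + 4 H₂O(l) + 5 Tl⁺(aq)
Q = [Mn²⁺]·[Tl⁺]^5 / ([MnO₄⁻]·[H⁺]^8); log Q = 26.251.
E = E° − (0.0592/n) log Q = +1.85 − (0.0592/5)(26.251) = +1.539 V.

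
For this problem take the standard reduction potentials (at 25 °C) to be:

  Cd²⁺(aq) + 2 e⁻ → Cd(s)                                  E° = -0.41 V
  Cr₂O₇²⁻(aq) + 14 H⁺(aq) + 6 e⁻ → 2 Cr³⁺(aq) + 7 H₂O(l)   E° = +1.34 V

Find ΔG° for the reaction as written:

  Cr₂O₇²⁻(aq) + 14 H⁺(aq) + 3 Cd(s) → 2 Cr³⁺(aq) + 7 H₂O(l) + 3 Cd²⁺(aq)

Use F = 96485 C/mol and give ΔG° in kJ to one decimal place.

As written, Cr₂O₇²⁻/Cr³⁺ is reduced (cathode) and Cd²⁺/Cd is oxidised (anode), so E°cell = (+1.34) − (-0.41) = +1.75 V.
Balancing electrons gives n = 6.
ΔG° = −nFE° = −(6)(96485)(+1.75) = -1,013,092 J = -1013.1 kJ.

-1013.1 kJ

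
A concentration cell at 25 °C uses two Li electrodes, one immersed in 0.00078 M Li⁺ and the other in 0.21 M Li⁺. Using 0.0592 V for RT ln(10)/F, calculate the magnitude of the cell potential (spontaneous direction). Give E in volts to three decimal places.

For a concentration cell E°cell = 0. The 0.21 M side is the cathode (reduction is favoured where [Li⁺] is higher).
With n = 1, E = −(0.0592/1) log([Li⁺]ₐₙ/[Li⁺]꜀ₐₜ) = −(0.0592/1) log(0.00078/0.21) = −(0.0592/1)(-2.430) = +0.144 V.

+0.144 V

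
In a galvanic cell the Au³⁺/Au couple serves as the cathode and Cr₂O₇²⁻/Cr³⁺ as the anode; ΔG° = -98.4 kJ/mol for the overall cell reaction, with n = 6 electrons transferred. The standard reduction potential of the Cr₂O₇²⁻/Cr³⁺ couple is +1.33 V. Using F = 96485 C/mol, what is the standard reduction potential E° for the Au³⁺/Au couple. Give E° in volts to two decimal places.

+1.50 V

E°cell = −ΔG°/(nF) = −(-98.4×10³)/((6)(96485)) = +0.170 V.
Since Au³⁺/Au is the cathode and Cr₂O₇²⁻/Cr³⁺ the anode, E°cell = E°(Au³⁺/Au) − E°(Cr₂O₇²⁻/Cr³⁺).
So E°(Au³⁺/Au) = E°cell + E°(Cr₂O₇²⁻/Cr³⁺) = +0.170 + (+1.33) = +1.50 V.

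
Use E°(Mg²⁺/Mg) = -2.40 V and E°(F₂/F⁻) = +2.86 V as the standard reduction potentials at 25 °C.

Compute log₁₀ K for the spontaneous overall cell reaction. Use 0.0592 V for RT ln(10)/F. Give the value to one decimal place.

177.7

Cathode: F₂/F⁻; anode: Mg²⁺/Mg. E°cell = +5.26 V, n = 2.
log K = nE°cell / 0.0592 = (2)(+5.26) / 0.0592 = 177.7.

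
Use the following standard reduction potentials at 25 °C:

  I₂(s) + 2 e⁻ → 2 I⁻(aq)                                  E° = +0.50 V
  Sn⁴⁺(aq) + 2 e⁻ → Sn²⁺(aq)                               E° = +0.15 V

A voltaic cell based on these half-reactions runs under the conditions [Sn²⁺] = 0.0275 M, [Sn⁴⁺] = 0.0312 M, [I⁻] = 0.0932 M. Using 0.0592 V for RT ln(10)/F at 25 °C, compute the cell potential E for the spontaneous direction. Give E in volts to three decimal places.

I₂/I⁻ is the cathode (higher E°), Sn⁴⁺/Sn²⁺ the anode: E°cell = +0.50 − (+0.15) = +0.35 V, n = 2.
Overall: I₂(s) + Sn²⁺(aq) → 2 I⁻(aq) + Sn⁴⁺(aq)
Q = [I⁻]^2·[Sn⁴⁺] / ([Sn²⁺]); log Q = -2.006.
E = E° − (0.0592/n) log Q = +0.35 − (0.0592/2)(-2.006) = +0.409 V.

+0.409 V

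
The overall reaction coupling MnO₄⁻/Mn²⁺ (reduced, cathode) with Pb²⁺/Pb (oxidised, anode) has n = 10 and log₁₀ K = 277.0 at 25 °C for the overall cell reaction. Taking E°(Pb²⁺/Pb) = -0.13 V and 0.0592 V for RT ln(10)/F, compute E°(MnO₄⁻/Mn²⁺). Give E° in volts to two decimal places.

+1.51 V

E°cell = (0.0592/n)·log K = (0.0592/10)(277.0) = +1.640 V.
Since MnO₄⁻/Mn²⁺ is the cathode and Pb²⁺/Pb the anode, E°cell = E°(MnO₄⁻/Mn²⁺) − E°(Pb²⁺/Pb).
So E°(MnO₄⁻/Mn²⁺) = E°cell + E°(Pb²⁺/Pb) = +1.640 + (-0.13) = +1.51 V.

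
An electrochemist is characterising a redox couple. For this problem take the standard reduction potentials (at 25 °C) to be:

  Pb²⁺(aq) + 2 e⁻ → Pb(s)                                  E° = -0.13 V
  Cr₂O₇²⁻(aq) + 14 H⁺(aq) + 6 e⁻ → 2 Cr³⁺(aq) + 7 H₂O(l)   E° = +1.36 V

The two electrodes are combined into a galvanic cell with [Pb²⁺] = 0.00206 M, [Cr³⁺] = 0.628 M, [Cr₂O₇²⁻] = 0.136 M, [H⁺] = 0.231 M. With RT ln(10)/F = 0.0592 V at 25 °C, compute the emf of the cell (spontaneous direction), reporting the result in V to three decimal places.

+1.477 V

Cr₂O₇²⁻/Cr³⁺ is the cathode (higher E°), Pb²⁺/Pb the anode: E°cell = +1.36 − (-0.13) = +1.49 V, n = 6.
Overall: Cr₂O₇²⁻(aq) + 14 H⁺(aq) + 3 Pb(s) → 2 Cr³⁺(aq) + 7 H₂O(l) + 3 Pb²⁺(aq)
Q = [Cr³⁺]^2·[Pb²⁺]^3 / ([Cr₂O₇²⁻]·[H⁺]^14); log Q = 1.313.
E = E° − (0.0592/n) log Q = +1.49 − (0.0592/6)(1.313) = +1.477 V.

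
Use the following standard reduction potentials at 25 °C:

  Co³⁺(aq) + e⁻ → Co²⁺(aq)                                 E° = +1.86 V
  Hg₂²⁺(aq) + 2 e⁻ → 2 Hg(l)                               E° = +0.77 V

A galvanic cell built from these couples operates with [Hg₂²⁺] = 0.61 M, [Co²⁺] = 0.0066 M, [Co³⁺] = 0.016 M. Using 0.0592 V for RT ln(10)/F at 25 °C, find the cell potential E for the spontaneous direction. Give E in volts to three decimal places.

+1.119 V

Co³⁺/Co²⁺ is the cathode (higher E°), Hg₂²⁺/Hg the anode: E°cell = +1.86 − (+0.77) = +1.09 V, n = 2.
Overall: 2 Co³⁺(aq) + 2 Hg(l) → 2 Co²⁺(aq) + Hg₂²⁺(aq)
Q = [Co²⁺]^2·[Hg₂²⁺] / ([Co³⁺]^2); log Q = -0.984.
E = E° − (0.0592/n) log Q = +1.09 − (0.0592/2)(-0.984) = +1.119 V.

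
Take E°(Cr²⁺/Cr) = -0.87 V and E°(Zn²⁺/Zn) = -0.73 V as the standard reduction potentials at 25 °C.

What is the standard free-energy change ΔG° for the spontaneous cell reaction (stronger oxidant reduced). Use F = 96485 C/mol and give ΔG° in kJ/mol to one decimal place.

Zn²⁺/Zn (E° = -0.73 V) is the cathode; Cr²⁺/Cr (E° = -0.87 V) is the anode, so E°cell = +0.14 V.
Balancing electrons gives n = 2 (lcm of 2 and 2).
ΔG° = −nFE° = −(2)(96485)(+0.14) = -27,016 J = -27.0 kJ/mol.

-27.0 kJ/mol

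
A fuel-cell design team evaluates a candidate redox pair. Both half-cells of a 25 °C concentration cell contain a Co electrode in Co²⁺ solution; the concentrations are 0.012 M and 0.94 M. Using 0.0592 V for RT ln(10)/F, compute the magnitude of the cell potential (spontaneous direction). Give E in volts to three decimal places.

+0.056 V

For a concentration cell E°cell = 0. The 0.94 M side is the cathode (reduction is favoured where [Co²⁺] is higher).
With n = 2, E = −(0.0592/2) log([Co²⁺]ₐₙ/[Co²⁺]꜀ₐₜ) = −(0.0592/2) log(0.012/0.94) = −(0.0592/2)(-1.894) = +0.056 V.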